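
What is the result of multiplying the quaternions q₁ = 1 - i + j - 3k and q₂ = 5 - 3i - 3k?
-7 - 11i + 11j - 15k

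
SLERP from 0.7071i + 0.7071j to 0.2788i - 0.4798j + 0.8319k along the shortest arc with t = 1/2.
0.2834i + 0.7853j - 0.5504k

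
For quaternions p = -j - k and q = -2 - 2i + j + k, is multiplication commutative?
No: pq = 2 + 4j ≠ 2 + 4k = qp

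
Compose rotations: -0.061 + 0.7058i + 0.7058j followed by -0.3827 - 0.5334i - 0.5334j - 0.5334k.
0.7763 + 0.1389i - 0.614j + 0.0325k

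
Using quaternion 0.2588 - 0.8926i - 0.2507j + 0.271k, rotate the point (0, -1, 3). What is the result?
(-2.148, 1.719, -1.56)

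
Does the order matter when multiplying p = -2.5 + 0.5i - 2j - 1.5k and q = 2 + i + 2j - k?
Yes: pq = -3 + 3.5i - 10j + 2.5k ≠ -3 - 6.5i - 8j - 3.5k = qp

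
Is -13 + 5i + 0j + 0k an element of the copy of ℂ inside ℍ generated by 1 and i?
Yes. The quaternion -13 + 5i has j- and k-coefficients y = z = 0, so it lies in the complex subalgebra spanned by 1 and i.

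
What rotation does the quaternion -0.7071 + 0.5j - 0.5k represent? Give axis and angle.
axis = (0, √2/2, -√2/2), θ = 3π/2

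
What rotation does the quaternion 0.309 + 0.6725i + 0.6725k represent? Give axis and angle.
axis = (√2/2, 0, √2/2), θ = 144°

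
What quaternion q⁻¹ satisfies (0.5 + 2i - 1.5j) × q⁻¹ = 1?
0.0769 - 0.3077i + 0.2308j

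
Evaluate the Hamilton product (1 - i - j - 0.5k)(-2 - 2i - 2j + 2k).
-5 - 3i + 3j + 3k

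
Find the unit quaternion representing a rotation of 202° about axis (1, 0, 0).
-0.1908 + 0.9816i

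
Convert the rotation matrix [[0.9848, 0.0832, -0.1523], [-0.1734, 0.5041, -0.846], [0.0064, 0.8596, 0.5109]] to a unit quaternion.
0.866 + 0.4924i - 0.0458j - 0.0741k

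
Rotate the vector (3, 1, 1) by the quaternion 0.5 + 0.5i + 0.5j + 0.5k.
(1, 3, 1)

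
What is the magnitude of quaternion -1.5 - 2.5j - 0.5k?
2.958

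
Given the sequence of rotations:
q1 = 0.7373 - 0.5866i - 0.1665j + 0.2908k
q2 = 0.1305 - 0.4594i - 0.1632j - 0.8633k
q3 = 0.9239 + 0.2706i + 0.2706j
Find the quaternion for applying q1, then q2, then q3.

q2 · q1 = 0.0506 - 0.6065i + 0.4979j - 0.6178k
q3 · q2 · q1 = 0.0761 - 0.7138i + 0.6409j - 0.2719k
0.0761 - 0.7138i + 0.6409j - 0.2719k


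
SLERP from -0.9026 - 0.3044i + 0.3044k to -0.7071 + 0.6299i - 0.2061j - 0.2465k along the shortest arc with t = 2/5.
-0.9858 + 0.0962i - 0.1017j + 0.0931k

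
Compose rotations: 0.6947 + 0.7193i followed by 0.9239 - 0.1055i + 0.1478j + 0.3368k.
0.7177 + 0.5913i + 0.3449j + 0.1277k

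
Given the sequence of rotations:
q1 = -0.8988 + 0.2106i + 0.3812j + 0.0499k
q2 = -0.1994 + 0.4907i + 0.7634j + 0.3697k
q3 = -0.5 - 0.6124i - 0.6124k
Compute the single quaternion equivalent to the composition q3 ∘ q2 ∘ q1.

q2 · q1 = -0.2336 - 0.5859i - 0.7088j - 0.316k
q3 · q2 · q1 = -0.4355 + 0.0019i + 0.5197j + 0.7351k
-0.4355 + 0.0019i + 0.5197j + 0.7351k


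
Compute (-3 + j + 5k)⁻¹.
-0.0857 - 0.0286j - 0.1429k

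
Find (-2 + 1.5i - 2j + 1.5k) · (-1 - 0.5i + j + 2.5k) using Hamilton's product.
1 - 7i - 4.5j - 6k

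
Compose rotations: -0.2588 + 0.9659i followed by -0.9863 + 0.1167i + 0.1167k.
0.1425 - 0.9829i + 0.1127j - 0.0302k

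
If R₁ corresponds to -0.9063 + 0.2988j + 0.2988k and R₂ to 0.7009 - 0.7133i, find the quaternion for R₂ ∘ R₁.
-0.6352 + 0.6465i + 0.4226j - 0.0037k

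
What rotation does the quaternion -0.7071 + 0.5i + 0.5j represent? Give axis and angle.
axis = (√2/2, √2/2, 0), θ = 3π/2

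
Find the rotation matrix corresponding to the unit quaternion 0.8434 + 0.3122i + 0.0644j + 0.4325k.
[[0.6176, -0.6893, 0.3787], [0.7698, 0.4309, -0.4709], [0.1614, 0.5823, 0.7968]]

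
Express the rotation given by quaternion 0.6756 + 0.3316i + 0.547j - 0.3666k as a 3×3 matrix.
[[0.1328, 0.8581, 0.496], [-0.1326, 0.5113, -0.8491], [-0.9822, 0.047, 0.1817]]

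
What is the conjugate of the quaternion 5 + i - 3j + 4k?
5 - i + 3j - 4k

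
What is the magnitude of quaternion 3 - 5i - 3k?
√43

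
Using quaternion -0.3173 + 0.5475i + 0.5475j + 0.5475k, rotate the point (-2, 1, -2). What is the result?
(0.841, -2.597, -1.244)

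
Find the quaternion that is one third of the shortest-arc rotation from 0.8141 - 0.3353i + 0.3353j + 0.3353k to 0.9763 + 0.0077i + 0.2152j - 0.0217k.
0.8979 - 0.2271i + 0.3047j + 0.2222k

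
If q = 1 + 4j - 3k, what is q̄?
1 - 4j + 3k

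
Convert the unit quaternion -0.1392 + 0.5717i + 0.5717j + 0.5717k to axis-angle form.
axis = (√3/3, √3/3, √3/3), θ = 196°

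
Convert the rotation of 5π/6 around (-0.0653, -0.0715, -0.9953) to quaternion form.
0.2588 - 0.0631i - 0.0691j - 0.9614k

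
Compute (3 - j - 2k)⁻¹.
0.2143 + 0.0714j + 0.1429k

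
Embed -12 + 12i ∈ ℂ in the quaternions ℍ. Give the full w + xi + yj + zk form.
-12 + 12i + 0j + 0k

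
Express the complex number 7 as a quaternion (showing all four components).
7 + 0i + 0j + 0k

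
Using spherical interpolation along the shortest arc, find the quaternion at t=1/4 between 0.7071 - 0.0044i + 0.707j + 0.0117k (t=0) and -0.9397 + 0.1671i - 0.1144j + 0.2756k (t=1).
0.8081 - 0.0489i + 0.5833j - 0.0659k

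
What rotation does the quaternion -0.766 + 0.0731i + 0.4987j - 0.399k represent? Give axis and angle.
axis = (0.1137, 0.7758, -0.6207), θ = 280°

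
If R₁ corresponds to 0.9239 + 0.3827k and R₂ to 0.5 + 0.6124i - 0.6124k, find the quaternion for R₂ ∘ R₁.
0.6963 + 0.5658i - 0.2344j - 0.3744k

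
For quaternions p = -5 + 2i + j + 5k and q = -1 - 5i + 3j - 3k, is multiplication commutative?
No: pq = 27 + 5i - 35j + 21k ≠ 27 + 41i + 3j - k = qp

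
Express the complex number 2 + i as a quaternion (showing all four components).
2 + i + 0j + 0k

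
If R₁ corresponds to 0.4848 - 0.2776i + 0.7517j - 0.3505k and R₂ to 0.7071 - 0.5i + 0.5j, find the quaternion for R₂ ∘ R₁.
-0.1718 - 0.6139i + 0.5987j - 0.4849k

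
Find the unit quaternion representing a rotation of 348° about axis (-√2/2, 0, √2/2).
-0.9945 - 0.0739i + 0.0739k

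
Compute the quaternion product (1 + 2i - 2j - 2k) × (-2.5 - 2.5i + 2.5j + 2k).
11.5 - 6.5i + 8.5j + 7k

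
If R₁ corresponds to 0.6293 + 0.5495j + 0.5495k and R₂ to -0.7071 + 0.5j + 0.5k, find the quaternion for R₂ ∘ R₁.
-0.9945 - 0.0739j - 0.0739k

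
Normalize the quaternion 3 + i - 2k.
0.8018 + 0.2673i - 0.5345k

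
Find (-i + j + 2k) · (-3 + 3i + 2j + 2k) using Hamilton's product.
-3 + i + 5j - 11k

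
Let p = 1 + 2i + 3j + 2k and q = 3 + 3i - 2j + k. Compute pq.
1 + 16i + 11j - 6k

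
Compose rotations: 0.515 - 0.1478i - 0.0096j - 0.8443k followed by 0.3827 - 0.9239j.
0.1882 + 0.7235i - 0.4795j - 0.4597k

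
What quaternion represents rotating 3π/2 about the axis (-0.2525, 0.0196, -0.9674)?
-0.7071 - 0.1785i + 0.0139j - 0.6841k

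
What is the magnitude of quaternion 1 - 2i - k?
√6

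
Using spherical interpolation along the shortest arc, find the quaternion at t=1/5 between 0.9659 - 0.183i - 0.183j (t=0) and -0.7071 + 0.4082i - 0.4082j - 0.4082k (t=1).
0.9636 - 0.2438i - 0.0615j + 0.0911k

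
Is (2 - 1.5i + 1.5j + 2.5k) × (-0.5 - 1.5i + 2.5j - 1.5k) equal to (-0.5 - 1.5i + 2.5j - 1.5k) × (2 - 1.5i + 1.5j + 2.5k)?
No: pq = -3.25 - 10.75i - 1.75j - 5.75k ≠ -3.25 + 6.25i + 10.25j - 2.75k = qp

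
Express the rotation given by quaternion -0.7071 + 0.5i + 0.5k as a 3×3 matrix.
[[0.5, 0.7071, 0.5], [-0.7071, 0, 0.7071], [0.5, -0.7071, 0.5]]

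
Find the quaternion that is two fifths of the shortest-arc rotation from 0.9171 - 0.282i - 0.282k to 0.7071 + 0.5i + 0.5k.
0.9977 + 0.0481i + 0.0481k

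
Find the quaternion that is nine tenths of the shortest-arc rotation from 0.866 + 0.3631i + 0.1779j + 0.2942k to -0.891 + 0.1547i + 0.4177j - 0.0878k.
0.9185 - 0.1016i - 0.3648j + 0.114k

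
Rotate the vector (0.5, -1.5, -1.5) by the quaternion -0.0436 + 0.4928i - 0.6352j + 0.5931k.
(-0.354, 1.011, 1.898)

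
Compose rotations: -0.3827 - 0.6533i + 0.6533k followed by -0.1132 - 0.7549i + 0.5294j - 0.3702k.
-0.208 + 0.7087i + 0.5324j + 0.4136k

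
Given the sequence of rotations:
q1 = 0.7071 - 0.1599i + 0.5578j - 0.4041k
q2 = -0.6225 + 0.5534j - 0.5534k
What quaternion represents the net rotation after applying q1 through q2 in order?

q2 · q1 = -0.9725 + 0.1846i + 0.1326j - 0.0513k
-0.9725 + 0.1846i + 0.1326j - 0.0513k


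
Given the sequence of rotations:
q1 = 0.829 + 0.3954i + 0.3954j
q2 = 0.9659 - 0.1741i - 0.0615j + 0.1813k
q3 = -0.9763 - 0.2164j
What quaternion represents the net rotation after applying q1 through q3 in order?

q2 · q1 = 0.8939 + 0.1659i + 0.4026j + 0.1058k
q3 · q2 · q1 = -0.7856 - 0.1849i - 0.5865j - 0.0674k
-0.7856 - 0.1849i - 0.5865j - 0.0674k


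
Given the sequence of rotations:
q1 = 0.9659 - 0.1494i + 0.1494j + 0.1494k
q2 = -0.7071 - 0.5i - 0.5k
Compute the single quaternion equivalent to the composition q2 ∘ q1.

q2 · q1 = -0.683 - 0.3026i + 0.0438j - 0.6633k
-0.683 - 0.3026i + 0.0438j - 0.6633k


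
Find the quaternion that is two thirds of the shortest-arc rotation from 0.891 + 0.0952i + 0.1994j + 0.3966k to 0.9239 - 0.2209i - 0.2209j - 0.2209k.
0.9889 - 0.1222i - 0.0835j - 0.0104k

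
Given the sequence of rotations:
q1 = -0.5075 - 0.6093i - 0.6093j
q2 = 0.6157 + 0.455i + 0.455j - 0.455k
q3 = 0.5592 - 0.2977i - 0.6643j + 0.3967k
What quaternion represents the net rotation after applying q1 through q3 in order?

q2 · q1 = 0.242 - 0.8833i - 0.3288j + 0.2309k
q3 · q2 · q1 = -0.4377 - 0.5889i - 0.6263j - 0.2638k
-0.4377 - 0.5889i - 0.6263j - 0.2638k


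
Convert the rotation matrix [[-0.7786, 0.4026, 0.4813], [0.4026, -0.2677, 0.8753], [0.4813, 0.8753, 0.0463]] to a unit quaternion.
0.3327i + 0.6051j + 0.7233k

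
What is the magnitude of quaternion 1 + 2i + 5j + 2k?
√34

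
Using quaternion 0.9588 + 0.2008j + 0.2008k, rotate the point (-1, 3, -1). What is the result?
(-2.379, 2.292, -0.292)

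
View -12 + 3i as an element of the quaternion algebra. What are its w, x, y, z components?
-12 + 3i + 0j + 0k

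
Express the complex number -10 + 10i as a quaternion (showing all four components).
-10 + 10i + 0j + 0k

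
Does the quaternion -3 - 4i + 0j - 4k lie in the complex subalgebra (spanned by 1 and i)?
No. The quaternion -3 - 4i - 4k has j-coefficient y = 0 and k-coefficient z = -4, not both zero, so it does not lie in the complex subalgebra spanned by 1 and i.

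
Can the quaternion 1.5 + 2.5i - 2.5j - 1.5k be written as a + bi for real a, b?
No. The quaternion 1.5 + 2.5i - 2.5j - 1.5k has j-coefficient y = -2.5 and k-coefficient z = -1.5, not both zero, so it does not lie in the complex subalgebra spanned by 1 and i.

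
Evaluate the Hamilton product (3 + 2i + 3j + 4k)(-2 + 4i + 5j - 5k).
-9 - 27i + 35j - 25k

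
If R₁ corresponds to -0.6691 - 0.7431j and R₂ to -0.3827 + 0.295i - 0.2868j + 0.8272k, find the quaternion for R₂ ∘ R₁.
0.0429 + 0.4173i + 0.4763j - 0.7727k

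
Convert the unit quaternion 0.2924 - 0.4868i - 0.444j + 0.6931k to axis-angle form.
axis = (-0.509, -0.4643, 0.7248), θ = 146°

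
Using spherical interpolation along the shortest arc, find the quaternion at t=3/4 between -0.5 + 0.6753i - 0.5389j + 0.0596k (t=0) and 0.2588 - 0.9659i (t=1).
-0.3351 + 0.9308i - 0.1448j + 0.016k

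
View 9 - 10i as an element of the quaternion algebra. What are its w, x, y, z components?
9 - 10i + 0j + 0k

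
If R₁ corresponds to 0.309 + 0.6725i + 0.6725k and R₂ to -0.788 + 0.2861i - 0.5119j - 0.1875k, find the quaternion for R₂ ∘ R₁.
-0.3098 - 0.7858i - 0.4767j - 0.2436k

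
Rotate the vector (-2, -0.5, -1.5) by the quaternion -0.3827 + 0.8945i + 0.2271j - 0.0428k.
(-1.598, -1.574, 1.213)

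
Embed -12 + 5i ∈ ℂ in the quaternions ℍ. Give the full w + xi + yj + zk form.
-12 + 5i + 0j + 0k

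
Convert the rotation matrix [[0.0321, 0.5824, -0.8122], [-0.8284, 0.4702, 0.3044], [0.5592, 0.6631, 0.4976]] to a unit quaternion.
0.7071 + 0.1268i - 0.4849j - 0.4988k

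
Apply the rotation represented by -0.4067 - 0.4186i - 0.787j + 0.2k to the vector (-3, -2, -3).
(-2.105, -0.662, 4.139)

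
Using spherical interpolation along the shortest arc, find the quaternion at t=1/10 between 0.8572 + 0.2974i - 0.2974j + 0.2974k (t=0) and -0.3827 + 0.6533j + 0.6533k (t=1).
0.8639 + 0.2824i - 0.3677j + 0.1971k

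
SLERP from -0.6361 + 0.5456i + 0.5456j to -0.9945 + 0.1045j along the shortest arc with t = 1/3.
-0.8178 + 0.3873i + 0.4258j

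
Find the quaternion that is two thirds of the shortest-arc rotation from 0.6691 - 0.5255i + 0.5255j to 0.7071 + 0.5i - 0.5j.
-0.2756 - 0.6797i + 0.6797j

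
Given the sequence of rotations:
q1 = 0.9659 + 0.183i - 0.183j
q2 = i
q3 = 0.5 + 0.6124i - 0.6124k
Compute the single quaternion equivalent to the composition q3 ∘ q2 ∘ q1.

q2 · q1 = -0.183 + 0.9659i - 0.183k
q3 · q2 · q1 = -0.7951 + 0.3709i - 0.4794j + 0.0206k
-0.7951 + 0.3709i - 0.4794j + 0.0206k


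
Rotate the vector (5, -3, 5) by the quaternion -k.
(-5, 3, 5)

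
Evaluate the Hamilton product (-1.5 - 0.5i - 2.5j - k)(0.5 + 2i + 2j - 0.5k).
4.75 - 6.5j + 4.25k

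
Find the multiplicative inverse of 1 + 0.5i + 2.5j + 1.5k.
0.1026 - 0.0513i - 0.2564j - 0.1538k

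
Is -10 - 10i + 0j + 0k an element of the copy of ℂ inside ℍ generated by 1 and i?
Yes. The quaternion -10 - 10i has j- and k-coefficients y = z = 0, so it lies in the complex subalgebra spanned by 1 and i.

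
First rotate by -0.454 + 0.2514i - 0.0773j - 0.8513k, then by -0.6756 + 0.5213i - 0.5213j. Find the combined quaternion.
0.1354 + 0.0373i + 0.7327j + 0.6659k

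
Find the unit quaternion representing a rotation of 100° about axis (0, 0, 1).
0.6428 + 0.766k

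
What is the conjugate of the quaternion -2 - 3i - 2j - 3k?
-2 + 3i + 2j + 3k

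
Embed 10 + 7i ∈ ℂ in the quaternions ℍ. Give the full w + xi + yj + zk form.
10 + 7i + 0j + 0k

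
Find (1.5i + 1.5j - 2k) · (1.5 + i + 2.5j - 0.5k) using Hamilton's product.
-6.25 + 6.5i + j - 0.75k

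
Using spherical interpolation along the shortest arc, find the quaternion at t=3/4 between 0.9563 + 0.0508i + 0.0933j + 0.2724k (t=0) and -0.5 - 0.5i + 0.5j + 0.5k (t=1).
0.7332 + 0.4406i - 0.394j - 0.3362k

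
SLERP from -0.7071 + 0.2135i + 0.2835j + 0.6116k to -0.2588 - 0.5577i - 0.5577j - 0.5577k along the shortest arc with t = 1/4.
-0.5056 + 0.3479i + 0.4058j + 0.6773k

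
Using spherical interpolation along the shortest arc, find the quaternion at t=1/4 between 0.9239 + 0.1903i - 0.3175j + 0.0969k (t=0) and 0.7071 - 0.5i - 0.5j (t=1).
0.9191 + 0.0118i - 0.3865j + 0.076k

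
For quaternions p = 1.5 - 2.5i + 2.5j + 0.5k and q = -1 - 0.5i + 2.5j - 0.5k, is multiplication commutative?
No: pq = -8.75 - 0.75i - 0.25j - 6.25k ≠ -8.75 + 4.25i + 2.75j + 3.75k = qp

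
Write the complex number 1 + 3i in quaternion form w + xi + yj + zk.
1 + 3i + 0j + 0k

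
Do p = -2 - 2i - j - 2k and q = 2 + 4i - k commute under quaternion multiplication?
No: pq = 2 - 11i - 12j + 2k ≠ 2 - 13i + 8j - 6k = qp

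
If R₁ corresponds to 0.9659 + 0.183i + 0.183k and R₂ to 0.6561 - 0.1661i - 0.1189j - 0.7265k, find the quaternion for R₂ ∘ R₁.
0.7971 - 0.0621i - 0.2174j - 0.5599k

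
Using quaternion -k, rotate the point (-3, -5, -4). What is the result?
(3, 5, -4)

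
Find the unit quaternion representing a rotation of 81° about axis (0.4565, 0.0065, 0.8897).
0.7604 + 0.2965i + 0.0042j + 0.5778k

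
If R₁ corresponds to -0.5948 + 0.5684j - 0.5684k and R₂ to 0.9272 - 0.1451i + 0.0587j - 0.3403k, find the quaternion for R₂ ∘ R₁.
-0.7783 + 0.2464i + 0.4096j - 0.4071k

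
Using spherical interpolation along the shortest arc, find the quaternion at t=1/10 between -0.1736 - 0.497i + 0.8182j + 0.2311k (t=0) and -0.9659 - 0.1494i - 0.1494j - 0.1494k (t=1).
-0.313 - 0.5074i + 0.7766j + 0.2034k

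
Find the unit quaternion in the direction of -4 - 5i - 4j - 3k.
-0.4924 - 0.6155i - 0.4924j - 0.3693k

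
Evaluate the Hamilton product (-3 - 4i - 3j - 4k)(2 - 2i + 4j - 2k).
-10 + 20i - 18j - 24k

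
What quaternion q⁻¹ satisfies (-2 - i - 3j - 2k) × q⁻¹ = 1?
-0.1111 + 0.0556i + 0.1667j + 0.1111k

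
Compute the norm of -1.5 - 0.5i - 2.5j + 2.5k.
√15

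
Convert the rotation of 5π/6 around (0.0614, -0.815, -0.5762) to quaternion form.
0.2588 + 0.0593i - 0.7872j - 0.5566k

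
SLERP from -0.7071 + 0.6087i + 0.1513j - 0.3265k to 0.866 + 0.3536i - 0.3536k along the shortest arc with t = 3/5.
-0.9914 + 0.0551i + 0.0775j + 0.0895k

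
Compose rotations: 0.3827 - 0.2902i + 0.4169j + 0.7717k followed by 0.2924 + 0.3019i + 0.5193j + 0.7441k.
-0.5912 + 0.1212i - 0.1283j + 0.787k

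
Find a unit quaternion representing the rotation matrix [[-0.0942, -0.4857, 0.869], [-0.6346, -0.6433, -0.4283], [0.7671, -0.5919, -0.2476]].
-0.061 + 0.6702i - 0.4179j + 0.6103k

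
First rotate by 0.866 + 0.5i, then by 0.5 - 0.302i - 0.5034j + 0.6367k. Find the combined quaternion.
0.584 - 0.0115i - 0.1176j + 0.8031k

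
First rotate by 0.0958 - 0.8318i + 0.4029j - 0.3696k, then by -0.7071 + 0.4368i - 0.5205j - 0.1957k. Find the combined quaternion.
0.433 + 0.9012i - 0.0105j - 0.0144k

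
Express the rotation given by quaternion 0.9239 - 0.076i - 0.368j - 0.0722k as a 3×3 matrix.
[[0.7187, 0.1893, -0.669], [-0.0775, 0.978, 0.1936], [0.691, -0.0873, 0.7176]]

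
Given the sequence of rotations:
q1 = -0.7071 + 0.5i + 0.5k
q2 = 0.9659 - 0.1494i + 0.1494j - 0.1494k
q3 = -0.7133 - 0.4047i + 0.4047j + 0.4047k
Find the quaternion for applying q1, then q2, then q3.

q2 · q1 = -0.5336 + 0.6633i - 0.1056j + 0.5139k
q3 · q2 · q1 = 0.4838 - 0.0065i + 0.3358j - 0.8082k
0.4838 - 0.0065i + 0.3358j - 0.8082k


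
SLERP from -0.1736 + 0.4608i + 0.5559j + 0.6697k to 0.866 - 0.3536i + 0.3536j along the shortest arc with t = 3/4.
-0.8354 + 0.4807i - 0.1167j + 0.2397k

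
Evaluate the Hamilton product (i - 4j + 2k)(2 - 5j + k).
-22 + 8i - 9j - k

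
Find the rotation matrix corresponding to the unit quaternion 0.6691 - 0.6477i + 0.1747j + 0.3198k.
[[0.7344, -0.6543, -0.1805], [0.2016, -0.0436, 0.9785], [-0.6481, -0.755, 0.0999]]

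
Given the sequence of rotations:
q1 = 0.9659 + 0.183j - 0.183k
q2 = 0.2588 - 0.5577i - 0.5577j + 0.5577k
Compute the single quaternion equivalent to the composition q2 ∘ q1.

q2 · q1 = 0.4541 - 0.5387i - 0.5934j + 0.3893k
0.4541 - 0.5387i - 0.5934j + 0.3893k


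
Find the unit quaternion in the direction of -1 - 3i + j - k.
-0.2887 - 0.866i + 0.2887j - 0.2887k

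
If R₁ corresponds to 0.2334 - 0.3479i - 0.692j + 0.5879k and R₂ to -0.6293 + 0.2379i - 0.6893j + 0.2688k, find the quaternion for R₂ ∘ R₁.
-0.6991 + 0.0552i + 0.0412j - 0.7117k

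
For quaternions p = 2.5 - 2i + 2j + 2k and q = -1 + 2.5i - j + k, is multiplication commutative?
No: pq = 2.5 + 12.25i + 2.5j - 2.5k ≠ 2.5 + 4.25i - 11.5j + 3.5k = qp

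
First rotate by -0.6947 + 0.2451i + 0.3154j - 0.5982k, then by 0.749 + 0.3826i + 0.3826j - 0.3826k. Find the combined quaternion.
-0.9636 - 0.1904i + 0.1055j - 0.1554k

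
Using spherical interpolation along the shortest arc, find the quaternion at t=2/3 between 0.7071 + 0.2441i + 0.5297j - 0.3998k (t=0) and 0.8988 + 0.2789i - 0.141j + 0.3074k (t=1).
0.9447 + 0.3029i + 0.1042j + 0.0703k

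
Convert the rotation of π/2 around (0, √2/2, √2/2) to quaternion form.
0.7071 + 0.5j + 0.5k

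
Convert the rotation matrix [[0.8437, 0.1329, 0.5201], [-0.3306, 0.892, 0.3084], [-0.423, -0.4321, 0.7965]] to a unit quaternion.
0.9397 - 0.197i + 0.2509j - 0.1233k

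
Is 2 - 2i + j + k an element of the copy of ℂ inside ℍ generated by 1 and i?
No. The quaternion 2 - 2i + j + k has j-coefficient y = 1 and k-coefficient z = 1, not both zero, so it does not lie in the complex subalgebra spanned by 1 and i.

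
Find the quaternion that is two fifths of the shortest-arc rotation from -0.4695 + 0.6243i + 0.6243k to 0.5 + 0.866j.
-0.6082 + 0.4609i - 0.4531j + 0.4609k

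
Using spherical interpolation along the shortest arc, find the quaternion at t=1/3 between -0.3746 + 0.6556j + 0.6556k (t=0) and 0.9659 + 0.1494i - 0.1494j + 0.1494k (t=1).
-0.692 - 0.0624i + 0.5671j + 0.4422k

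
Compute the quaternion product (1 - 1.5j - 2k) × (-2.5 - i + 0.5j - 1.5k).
-4.75 + 2.25i + 6.25j + 2k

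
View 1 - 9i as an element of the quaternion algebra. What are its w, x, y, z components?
1 - 9i + 0j + 0k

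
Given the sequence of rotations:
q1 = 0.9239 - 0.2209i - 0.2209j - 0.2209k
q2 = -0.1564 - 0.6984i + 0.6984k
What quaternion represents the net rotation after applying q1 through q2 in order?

q2 · q1 = -0.1445 - 0.4564i - 0.274j + 0.8341k
-0.1445 - 0.4564i - 0.274j + 0.8341k


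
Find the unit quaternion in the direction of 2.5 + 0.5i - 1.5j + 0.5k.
0.8333 + 0.1667i - 0.5j + 0.1667k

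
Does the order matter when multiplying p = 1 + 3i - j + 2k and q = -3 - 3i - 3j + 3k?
Yes: pq = -3 - 9i - 15j - 15k ≠ -3 - 15i + 15j + 9k = qp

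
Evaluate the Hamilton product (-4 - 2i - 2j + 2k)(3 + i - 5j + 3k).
-26 - 6i + 22j + 6k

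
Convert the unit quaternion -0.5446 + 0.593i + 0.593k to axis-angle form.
axis = (√2/2, 0, √2/2), θ = 246°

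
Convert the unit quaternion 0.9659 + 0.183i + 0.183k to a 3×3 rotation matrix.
[[0.933, -0.3535, 0.067], [0.3535, 0.866, -0.3535], [0.067, 0.3535, 0.933]]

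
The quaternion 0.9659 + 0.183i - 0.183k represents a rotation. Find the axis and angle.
axis = (√2/2, 0, -√2/2), θ = π/6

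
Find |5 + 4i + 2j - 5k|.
√70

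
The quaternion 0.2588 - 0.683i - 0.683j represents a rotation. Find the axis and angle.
axis = (-√2/2, -√2/2, 0), θ = 5π/6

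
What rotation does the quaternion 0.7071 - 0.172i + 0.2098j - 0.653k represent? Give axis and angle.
axis = (-0.2432, 0.2967, -0.9235), θ = π/2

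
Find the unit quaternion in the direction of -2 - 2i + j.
-0.6667 - 0.6667i + 0.3333j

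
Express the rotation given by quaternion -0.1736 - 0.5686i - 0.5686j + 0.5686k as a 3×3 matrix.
[[-0.2932, 0.844, -0.4492], [0.4492, -0.2932, -0.844], [-0.844, -0.4492, -0.2932]]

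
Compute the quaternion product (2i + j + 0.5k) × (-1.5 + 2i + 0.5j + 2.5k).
-5.75 - 0.75i - 5.5j - 1.75k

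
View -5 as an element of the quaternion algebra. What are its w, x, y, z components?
-5 + 0i + 0j + 0k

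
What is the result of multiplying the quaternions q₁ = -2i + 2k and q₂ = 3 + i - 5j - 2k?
6 + 4i - 2j + 16k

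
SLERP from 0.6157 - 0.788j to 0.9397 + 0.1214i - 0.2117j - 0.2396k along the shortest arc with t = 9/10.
0.9279 + 0.1112i - 0.2801j - 0.2194k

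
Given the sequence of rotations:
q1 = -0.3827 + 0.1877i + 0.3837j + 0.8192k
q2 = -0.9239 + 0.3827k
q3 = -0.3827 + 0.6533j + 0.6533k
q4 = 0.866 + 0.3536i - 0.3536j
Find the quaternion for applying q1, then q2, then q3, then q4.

q2 · q1 = 0.0401 - 0.3203i - 0.2827j - 0.9033k
q3 · q2 · q1 = 0.7595 - 0.2829i - 0.0749j + 0.5811k
q4 · q3 · q2 · q1 = 0.7313 - 0.1819i - 0.5389j + 0.3767k
0.7313 - 0.1819i - 0.5389j + 0.3767k


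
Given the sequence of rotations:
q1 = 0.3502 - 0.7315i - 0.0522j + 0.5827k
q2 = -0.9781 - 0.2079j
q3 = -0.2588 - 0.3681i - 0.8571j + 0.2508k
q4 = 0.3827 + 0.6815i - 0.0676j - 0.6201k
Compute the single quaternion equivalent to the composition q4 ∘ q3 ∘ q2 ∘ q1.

q2 · q1 = -0.3534 + 0.5943i - 0.0217j - 0.722k
q3 · q2 · q1 = 0.4727 + 0.6006i + 0.1918j + 0.6156k
q4 · q3 · q2 · q1 = 0.1663 + 0.6293i - 0.7505j + 0.1138k
0.1663 + 0.6293i - 0.7505j + 0.1138k


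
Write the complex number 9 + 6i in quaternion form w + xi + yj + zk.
9 + 6i + 0j + 0k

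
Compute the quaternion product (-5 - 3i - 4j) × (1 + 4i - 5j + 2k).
-13 - 31i + 27j + 21k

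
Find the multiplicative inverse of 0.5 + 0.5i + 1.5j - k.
0.1333 - 0.1333i - 0.4j + 0.2667k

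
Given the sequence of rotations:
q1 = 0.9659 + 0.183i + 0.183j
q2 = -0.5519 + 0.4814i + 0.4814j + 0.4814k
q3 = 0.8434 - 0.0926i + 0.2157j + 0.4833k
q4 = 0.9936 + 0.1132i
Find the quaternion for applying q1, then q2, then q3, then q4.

q2 · q1 = -0.7093 + 0.2759i + 0.4521j + 0.465k
q3 · q2 · q1 = -0.8949 + 0.1802i + 0.4047j - 0.052k
q4 · q3 · q2 · q1 = -0.9096 + 0.0777i + 0.408j - 0.0059k
-0.9096 + 0.0777i + 0.408j - 0.0059k


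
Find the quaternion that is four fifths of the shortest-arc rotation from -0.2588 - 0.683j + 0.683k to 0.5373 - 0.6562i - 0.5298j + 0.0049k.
0.4145 - 0.5923i - 0.6642j + 0.1905k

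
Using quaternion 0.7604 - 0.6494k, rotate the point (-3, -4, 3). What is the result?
(-4.42, 2.337, 3)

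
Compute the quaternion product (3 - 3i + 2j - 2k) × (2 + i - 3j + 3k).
21 - 3i + 2j + 12k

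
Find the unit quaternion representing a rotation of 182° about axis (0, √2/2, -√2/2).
-0.0175 + 0.707j - 0.707k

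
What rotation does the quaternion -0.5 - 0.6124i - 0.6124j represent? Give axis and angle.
axis = (-√2/2, -√2/2, 0), θ = 4π/3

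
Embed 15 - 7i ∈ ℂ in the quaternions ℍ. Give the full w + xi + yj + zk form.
15 - 7i + 0j + 0k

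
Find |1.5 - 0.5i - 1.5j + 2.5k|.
√11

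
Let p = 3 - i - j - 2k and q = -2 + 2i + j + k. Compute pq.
-1 + 9i + 2j + 8k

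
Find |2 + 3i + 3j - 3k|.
√31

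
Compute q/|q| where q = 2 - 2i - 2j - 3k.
0.4364 - 0.4364i - 0.4364j - 0.6547k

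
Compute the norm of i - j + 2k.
√6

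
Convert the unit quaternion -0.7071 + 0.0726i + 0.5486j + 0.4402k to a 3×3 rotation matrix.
[[0.0105, 0.7022, -0.7119], [-0.5429, 0.6019, 0.5857], [0.8397, 0.3803, 0.3875]]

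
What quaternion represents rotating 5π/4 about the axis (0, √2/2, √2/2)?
-0.3827 + 0.6533j + 0.6533k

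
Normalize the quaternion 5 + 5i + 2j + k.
0.6742 + 0.6742i + 0.2697j + 0.1348k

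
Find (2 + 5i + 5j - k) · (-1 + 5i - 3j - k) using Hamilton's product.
-13 - 3i - 11j - 41k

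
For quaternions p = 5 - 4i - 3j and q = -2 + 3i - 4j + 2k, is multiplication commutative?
No: pq = -10 + 17i - 6j + 35k ≠ -10 + 29i - 22j - 15k = qp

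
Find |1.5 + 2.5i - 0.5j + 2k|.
3.571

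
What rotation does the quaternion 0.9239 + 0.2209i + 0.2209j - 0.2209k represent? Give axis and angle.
axis = (√3/3, √3/3, -√3/3), θ = π/4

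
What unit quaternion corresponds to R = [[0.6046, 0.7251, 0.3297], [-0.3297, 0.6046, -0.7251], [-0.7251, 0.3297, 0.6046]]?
0.8387 + 0.3144i + 0.3144j - 0.3144k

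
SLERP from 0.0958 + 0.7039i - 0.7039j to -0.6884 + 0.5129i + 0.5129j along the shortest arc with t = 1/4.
0.3402 + 0.4487i - 0.8264j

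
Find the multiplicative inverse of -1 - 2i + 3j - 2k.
-0.0556 + 0.1111i - 0.1667j + 0.1111k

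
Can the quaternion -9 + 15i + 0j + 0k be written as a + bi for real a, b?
Yes. The quaternion -9 + 15i has j- and k-coefficients y = z = 0, so it lies in the complex subalgebra spanned by 1 and i.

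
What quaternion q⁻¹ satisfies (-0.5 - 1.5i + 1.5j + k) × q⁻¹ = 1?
-0.087 + 0.2609i - 0.2609j - 0.1739k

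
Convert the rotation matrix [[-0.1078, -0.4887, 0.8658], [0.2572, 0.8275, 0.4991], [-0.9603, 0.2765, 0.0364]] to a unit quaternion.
0.6626 - 0.084i + 0.689j + 0.2814k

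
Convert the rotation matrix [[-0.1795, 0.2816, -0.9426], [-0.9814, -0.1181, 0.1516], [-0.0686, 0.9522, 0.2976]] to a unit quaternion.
-0.5 - 0.4003i + 0.437j + 0.6315k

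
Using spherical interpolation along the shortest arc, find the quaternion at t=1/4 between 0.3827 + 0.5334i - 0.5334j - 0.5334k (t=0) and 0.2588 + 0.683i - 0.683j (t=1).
0.3631 + 0.5914i - 0.5914j - 0.4107k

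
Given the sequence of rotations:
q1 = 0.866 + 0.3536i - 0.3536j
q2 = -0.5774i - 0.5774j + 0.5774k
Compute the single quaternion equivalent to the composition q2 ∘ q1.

q2 · q1 = -0.2959i - 0.2959j + 0.9084k
-0.2959i - 0.2959j + 0.9084k


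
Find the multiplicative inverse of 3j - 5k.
-0.0882j + 0.1471k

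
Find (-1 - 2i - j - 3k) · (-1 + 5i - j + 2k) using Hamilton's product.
16 - 8i - 9j + 8k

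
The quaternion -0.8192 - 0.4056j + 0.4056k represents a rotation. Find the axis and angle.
axis = (0, -√2/2, √2/2), θ = 290°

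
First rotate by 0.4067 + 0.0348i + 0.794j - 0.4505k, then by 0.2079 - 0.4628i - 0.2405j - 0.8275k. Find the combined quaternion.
-0.0812 + 0.5844i - 0.17j - 0.7893k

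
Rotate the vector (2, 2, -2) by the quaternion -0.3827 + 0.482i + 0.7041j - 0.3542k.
(2.091, 2.728, -0.428)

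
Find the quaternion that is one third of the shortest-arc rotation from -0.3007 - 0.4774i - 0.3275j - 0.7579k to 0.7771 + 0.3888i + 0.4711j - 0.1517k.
-0.5375 - 0.5142i - 0.4348j - 0.5076k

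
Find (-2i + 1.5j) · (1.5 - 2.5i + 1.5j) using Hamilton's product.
-7.25 - 3i + 2.25j + 0.75k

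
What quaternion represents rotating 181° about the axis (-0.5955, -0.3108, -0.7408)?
-0.0087 - 0.5955i - 0.3108j - 0.7408k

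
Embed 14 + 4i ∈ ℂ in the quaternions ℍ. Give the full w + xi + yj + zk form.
14 + 4i + 0j + 0k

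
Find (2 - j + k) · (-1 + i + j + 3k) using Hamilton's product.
-4 - 2i + 4j + 6k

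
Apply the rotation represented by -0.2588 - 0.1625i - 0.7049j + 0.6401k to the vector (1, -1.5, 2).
(-1.34, -2.267, 0.561)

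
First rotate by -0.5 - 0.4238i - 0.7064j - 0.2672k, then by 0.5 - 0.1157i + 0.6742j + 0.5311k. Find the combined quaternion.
0.3191 + 0.041i - 0.9463j - 0.0317k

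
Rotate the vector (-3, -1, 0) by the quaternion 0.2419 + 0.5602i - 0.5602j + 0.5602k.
(1.665, 1.325, -2.339)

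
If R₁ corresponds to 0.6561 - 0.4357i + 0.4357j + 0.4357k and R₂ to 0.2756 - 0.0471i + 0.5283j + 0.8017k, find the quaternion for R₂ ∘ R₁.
-0.4192 - 0.2701i + 0.1379j + 0.8557k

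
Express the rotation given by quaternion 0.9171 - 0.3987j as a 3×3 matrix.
[[0.6821, 0, -0.7313], [0, 1, 0], [0.7313, 0, 0.6821]]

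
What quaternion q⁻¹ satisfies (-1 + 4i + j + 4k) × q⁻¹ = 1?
-0.0294 - 0.1176i - 0.0294j - 0.1176k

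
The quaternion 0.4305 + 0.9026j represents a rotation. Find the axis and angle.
axis = (0, 1, 0), θ = 129°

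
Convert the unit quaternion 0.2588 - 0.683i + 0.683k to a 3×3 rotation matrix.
[[0.067, -0.3535, -0.933], [0.3535, -0.866, 0.3535], [-0.933, -0.3535, 0.067]]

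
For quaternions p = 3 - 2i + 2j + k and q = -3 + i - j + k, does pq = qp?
No: pq = -6 + 12i - 6j ≠ -6 + 6i - 12j = qp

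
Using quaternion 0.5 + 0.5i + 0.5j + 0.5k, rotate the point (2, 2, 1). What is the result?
(1, 2, 2)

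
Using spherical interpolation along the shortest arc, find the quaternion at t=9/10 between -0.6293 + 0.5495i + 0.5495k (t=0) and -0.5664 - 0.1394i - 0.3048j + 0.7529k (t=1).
-0.5909 - 0.0669i - 0.2802j + 0.7535k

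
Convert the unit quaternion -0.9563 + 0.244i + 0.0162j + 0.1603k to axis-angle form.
axis = (0.8345, 0.0554, 0.5482), θ = 326°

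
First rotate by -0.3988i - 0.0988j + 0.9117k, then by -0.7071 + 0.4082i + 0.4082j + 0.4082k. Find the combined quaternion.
-0.169 + 0.6945i - 0.4651j - 0.5222k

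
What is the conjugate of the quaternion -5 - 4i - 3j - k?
-5 + 4i + 3j + k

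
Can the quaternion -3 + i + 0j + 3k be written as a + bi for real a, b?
No. The quaternion -3 + i + 3k has j-coefficient y = 0 and k-coefficient z = 3, not both zero, so it does not lie in the complex subalgebra spanned by 1 and i.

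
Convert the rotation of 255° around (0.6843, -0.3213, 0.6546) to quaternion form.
-0.6088 + 0.5429i - 0.2549j + 0.5193k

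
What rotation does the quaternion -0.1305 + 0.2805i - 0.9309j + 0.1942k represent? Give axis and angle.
axis = (0.2829, -0.9389, 0.1959), θ = 195°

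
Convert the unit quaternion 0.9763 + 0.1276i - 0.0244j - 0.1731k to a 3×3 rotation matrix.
[[0.9389, 0.3318, -0.0918], [-0.3442, 0.9075, -0.2407], [0.0035, 0.2576, 0.9662]]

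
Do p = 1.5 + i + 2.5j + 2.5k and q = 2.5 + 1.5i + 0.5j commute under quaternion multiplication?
No: pq = 1 + 3.5i + 10.75j + 3k ≠ 1 + 6i + 3.25j + 9.5k = qp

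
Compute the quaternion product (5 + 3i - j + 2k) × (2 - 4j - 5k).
16 + 19i - 7j - 33k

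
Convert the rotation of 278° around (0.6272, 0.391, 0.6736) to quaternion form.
-0.7547 + 0.4115i + 0.2565j + 0.4419k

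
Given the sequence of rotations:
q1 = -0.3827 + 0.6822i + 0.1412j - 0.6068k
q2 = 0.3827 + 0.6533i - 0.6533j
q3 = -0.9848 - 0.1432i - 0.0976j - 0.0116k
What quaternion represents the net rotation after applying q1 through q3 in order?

q2 · q1 = -0.4999 + 0.4075i + 0.7005j + 0.3057k
q3 · q2 · q1 = 0.6226 - 0.3514i - 0.602j - 0.3558k
0.6226 - 0.3514i - 0.602j - 0.3558k


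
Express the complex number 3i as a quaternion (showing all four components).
0 + 3i + 0j + 0k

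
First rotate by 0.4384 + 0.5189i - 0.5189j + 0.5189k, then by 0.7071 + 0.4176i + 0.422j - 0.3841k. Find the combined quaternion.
0.5116 + 0.5697i - 0.5979j - 0.2371k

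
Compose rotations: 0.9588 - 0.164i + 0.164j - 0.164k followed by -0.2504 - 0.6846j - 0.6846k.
-0.2401 + 0.2656i - 0.5852j - 0.7276k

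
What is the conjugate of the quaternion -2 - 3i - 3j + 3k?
-2 + 3i + 3j - 3k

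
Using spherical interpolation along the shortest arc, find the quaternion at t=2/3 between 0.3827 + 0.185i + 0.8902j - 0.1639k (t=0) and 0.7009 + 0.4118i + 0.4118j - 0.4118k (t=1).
0.6248 + 0.3529i + 0.6048j - 0.3453k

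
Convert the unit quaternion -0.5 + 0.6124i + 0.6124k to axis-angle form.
axis = (√2/2, 0, √2/2), θ = 4π/3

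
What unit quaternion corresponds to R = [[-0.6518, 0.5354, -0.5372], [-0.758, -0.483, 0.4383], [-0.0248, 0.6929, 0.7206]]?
-0.3827 - 0.1663i + 0.3347j + 0.8449k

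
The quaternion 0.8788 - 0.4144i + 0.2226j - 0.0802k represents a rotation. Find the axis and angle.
axis = (-0.8684, 0.4665, -0.1681), θ = 57°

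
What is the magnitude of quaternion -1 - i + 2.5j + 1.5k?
3.24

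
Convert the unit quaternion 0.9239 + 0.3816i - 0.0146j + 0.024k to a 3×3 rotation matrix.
[[0.9984, -0.0555, -0.0087], [0.0332, 0.7076, -0.7058], [0.0453, 0.7044, 0.7083]]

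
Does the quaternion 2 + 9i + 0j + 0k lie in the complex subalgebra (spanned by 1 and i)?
Yes. The quaternion 2 + 9i has j- and k-coefficients y = z = 0, so it lies in the complex subalgebra spanned by 1 and i.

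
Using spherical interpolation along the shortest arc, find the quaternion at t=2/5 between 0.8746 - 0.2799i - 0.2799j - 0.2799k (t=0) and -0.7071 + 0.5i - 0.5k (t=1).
0.8929 - 0.409i - 0.1839j + 0.0412k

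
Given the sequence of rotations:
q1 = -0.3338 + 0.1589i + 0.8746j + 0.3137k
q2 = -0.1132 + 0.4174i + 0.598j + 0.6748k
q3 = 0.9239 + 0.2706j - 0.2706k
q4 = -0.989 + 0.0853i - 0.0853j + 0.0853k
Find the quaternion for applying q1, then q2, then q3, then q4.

q2 · q1 = -0.7632 - 0.5599i - 0.3223j + 0.0093k
q3 · q2 · q1 = -0.6154 - 0.602i - 0.3528j + 0.3666k
q4 · q3 · q2 · q1 = 0.5986 + 0.5417i + 0.3188j - 0.4965k
0.5986 + 0.5417i + 0.3188j - 0.4965k


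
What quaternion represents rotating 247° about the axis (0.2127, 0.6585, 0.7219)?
-0.5519 + 0.1774i + 0.5491j + 0.602k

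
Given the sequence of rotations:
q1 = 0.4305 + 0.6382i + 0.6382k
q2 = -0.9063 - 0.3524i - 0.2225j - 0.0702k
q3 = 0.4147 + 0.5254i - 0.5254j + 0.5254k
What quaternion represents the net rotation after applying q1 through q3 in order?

q2 · q1 = -0.1205 - 0.8721i + 0.0843j - 0.4666k
q3 · q2 · q1 = 0.6977 - 0.2241i - 0.1148j - 0.6707k
0.6977 - 0.2241i - 0.1148j - 0.6707k


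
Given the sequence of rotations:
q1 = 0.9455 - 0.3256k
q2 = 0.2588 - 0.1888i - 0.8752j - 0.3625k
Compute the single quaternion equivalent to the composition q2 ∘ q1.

q2 · q1 = 0.1267 + 0.1065i - 0.889j - 0.427k
0.1267 + 0.1065i - 0.889j - 0.427k


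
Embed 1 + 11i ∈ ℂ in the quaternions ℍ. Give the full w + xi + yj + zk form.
1 + 11i + 0j + 0k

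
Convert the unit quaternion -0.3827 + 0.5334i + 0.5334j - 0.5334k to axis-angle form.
axis = (√3/3, √3/3, -√3/3), θ = 5π/4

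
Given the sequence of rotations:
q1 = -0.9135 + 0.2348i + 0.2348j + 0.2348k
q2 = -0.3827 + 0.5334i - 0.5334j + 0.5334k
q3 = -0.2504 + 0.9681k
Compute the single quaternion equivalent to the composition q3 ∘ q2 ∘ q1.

q2 · q1 = 0.2244 - 0.8276i + 0.3974j - 0.3266k
q3 · q2 · q1 = 0.26 - 0.1775i - 0.9007j + 0.299k
0.26 - 0.1775i - 0.9007j + 0.299k


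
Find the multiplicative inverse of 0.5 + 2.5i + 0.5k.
0.0741 - 0.3704i - 0.0741k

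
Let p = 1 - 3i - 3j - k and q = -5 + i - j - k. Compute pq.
-6 + 18i + 10j + 10k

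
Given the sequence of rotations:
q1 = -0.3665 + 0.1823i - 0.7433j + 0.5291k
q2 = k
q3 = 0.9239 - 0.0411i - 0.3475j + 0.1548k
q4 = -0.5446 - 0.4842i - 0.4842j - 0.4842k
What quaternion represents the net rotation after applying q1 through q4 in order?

q2 · q1 = -0.5291 + 0.7433i + 0.1823j - 0.3665k
q3 · q2 · q1 = -0.3382 + 0.8076i + 0.4523j - 0.1697k
q4 · q3 · q2 · q1 = 0.7121 + 0.0251i - 0.5558j + 0.4282k
0.7121 + 0.0251i - 0.5558j + 0.4282k


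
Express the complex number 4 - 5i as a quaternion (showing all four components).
4 - 5i + 0j + 0k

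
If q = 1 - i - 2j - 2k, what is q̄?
1 + i + 2j + 2k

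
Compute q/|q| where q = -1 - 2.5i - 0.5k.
-0.3651 - 0.9129i - 0.1826k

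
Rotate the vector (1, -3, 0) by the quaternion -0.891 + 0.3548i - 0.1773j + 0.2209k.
(0.036, -2.471, 1.973)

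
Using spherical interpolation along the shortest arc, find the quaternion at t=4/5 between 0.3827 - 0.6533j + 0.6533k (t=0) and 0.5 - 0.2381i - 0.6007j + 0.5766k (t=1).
0.4794 - 0.1914i - 0.6152j + 0.5958k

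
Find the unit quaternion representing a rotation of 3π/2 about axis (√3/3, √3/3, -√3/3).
-0.7071 + 0.4082i + 0.4082j - 0.4082k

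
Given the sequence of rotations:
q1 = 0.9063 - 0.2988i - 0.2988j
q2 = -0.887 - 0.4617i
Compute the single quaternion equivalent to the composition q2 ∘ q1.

q2 · q1 = -0.9418 - 0.1534i + 0.265j + 0.138k
-0.9418 - 0.1534i + 0.265j + 0.138k


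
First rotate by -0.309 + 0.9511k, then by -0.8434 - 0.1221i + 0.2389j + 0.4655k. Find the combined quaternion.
-0.1821 + 0.2649i + 0.0423j - 0.946k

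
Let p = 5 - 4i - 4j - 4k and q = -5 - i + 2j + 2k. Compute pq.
-13 + 15i + 42j + 18k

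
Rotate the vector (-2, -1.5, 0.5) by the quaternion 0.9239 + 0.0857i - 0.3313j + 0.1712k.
(-1.175, -2.045, -0.968)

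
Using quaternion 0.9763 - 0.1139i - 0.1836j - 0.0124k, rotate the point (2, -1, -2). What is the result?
(2.51, -1.392, -0.873)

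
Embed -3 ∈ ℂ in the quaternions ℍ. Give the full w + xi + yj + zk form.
-3 + 0i + 0j + 0k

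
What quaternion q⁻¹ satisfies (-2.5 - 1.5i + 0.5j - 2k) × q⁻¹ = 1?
-0.1961 + 0.1176i - 0.0392j + 0.1569k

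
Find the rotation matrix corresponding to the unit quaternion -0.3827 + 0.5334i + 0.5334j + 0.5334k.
[[-0.1381, 0.9773, 0.1608], [0.1608, -0.1381, 0.9773], [0.9773, 0.1608, -0.1381]]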